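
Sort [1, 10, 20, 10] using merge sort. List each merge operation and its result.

Divide and conquer:
  Merge [1] + [10] -> [1, 10]
  Merge [20] + [10] -> [10, 20]
  Merge [1, 10] + [10, 20] -> [1, 10, 10, 20]


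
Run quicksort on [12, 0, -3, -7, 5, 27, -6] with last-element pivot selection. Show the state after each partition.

Partition 1: pivot=-6 at index 1 -> [-7, -6, -3, 12, 5, 27, 0]
Partition 2: pivot=0 at index 3 -> [-7, -6, -3, 0, 5, 27, 12]
Partition 3: pivot=12 at index 5 -> [-7, -6, -3, 0, 5, 12, 27]


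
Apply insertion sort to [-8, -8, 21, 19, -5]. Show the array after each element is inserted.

First element -8 is already 'sorted'
Insert -8: shifted 0 elements -> [-8, -8, 21, 19, -5]
Insert 21: shifted 0 elements -> [-8, -8, 21, 19, -5]
Insert 19: shifted 1 elements -> [-8, -8, 19, 21, -5]
Insert -5: shifted 2 elements -> [-8, -8, -5, 19, 21]


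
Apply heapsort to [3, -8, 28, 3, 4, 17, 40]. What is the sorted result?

Build heap: [40, 4, 28, 3, -8, 17, 3]
Extract 40: [28, 4, 17, 3, -8, 3, 40]
Extract 28: [17, 4, 3, 3, -8, 28, 40]
Extract 17: [4, 3, 3, -8, 17, 28, 40]
Extract 4: [3, -8, 3, 4, 17, 28, 40]
Extract 3: [3, -8, 3, 4, 17, 28, 40]
Extract 3: [-8, 3, 3, 4, 17, 28, 40]


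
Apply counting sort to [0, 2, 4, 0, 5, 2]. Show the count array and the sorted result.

Count array: [2, 0, 2, 0, 1, 1]
(count[i] = number of elements equal to i)
Cumulative count: [2, 2, 4, 4, 5, 6]
Sorted: [0, 0, 2, 2, 4, 5]


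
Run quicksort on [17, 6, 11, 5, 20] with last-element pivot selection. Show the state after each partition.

Partition 1: pivot=20 at index 4 -> [17, 6, 11, 5, 20]
Partition 2: pivot=5 at index 0 -> [5, 6, 11, 17, 20]
Partition 3: pivot=17 at index 3 -> [5, 6, 11, 17, 20]
Partition 4: pivot=11 at index 2 -> [5, 6, 11, 17, 20]


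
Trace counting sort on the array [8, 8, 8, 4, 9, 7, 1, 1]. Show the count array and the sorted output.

Count array: [0, 2, 0, 0, 1, 0, 0, 1, 3, 1]
(count[i] = number of elements equal to i)
Cumulative count: [0, 2, 2, 2, 3, 3, 3, 4, 7, 8]
Sorted: [1, 1, 4, 7, 8, 8, 8, 9]


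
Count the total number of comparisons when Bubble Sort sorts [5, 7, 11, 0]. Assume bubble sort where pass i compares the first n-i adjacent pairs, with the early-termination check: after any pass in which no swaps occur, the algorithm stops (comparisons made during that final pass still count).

Pass 1: compare adjacent pairs (0,1)..(2,3) = 3 comparison(s), 1 swap(s) -> [5, 7, 0, 11]
Pass 2: compare adjacent pairs (0,1)..(1,2) = 2 comparison(s), 1 swap(s) -> [5, 0, 7, 11]
Pass 3: compare adjacent pairs (0,1)..(0,1) = 1 comparison(s), 1 swap(s) -> [0, 5, 7, 11]
Every pass made at least one swap, so all n-1 passes run.
Total comparisons: 3 + 2 + 1 = 6


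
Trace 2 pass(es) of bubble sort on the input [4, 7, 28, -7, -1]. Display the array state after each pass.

After pass 1: [4, 7, -7, -1, 28] (2 swaps)
After pass 2: [4, -7, -1, 7, 28] (2 swaps)
Total swaps: 4


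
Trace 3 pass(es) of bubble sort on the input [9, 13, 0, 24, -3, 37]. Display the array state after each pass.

After pass 1: [9, 0, 13, -3, 24, 37] (2 swaps)
After pass 2: [0, 9, -3, 13, 24, 37] (2 swaps)
After pass 3: [0, -3, 9, 13, 24, 37] (1 swaps)
Total swaps: 5


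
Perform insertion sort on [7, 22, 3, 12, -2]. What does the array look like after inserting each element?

First element 7 is already 'sorted'
Insert 22: shifted 0 elements -> [7, 22, 3, 12, -2]
Insert 3: shifted 2 elements -> [3, 7, 22, 12, -2]
Insert 12: shifted 1 elements -> [3, 7, 12, 22, -2]
Insert -2: shifted 4 elements -> [-2, 3, 7, 12, 22]


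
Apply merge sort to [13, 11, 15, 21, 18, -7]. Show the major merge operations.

Divide and conquer:
  Merge [11] + [15] -> [11, 15]
  Merge [13] + [11, 15] -> [11, 13, 15]
  Merge [18] + [-7] -> [-7, 18]
  Merge [21] + [-7, 18] -> [-7, 18, 21]
  Merge [11, 13, 15] + [-7, 18, 21] -> [-7, 11, 13, 15, 18, 21]


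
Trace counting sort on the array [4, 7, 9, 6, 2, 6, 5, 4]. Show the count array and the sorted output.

Count array: [0, 0, 1, 0, 2, 1, 2, 1, 0, 1]
(count[i] = number of elements equal to i)
Cumulative count: [0, 0, 1, 1, 3, 4, 6, 7, 7, 8]
Sorted: [2, 4, 4, 5, 6, 6, 7, 9]


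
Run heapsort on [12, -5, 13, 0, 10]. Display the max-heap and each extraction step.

Build heap: [13, 10, 12, 0, -5]
Extract 13: [12, 10, -5, 0, 13]
Extract 12: [10, 0, -5, 12, 13]
Extract 10: [0, -5, 10, 12, 13]
Extract 0: [-5, 0, 10, 12, 13]


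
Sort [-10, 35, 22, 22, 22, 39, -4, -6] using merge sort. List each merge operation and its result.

Divide and conquer:
  Merge [-10] + [35] -> [-10, 35]
  Merge [22] + [22] -> [22, 22]
  Merge [-10, 35] + [22, 22] -> [-10, 22, 22, 35]
  Merge [22] + [39] -> [22, 39]
  Merge [-4] + [-6] -> [-6, -4]
  Merge [22, 39] + [-6, -4] -> [-6, -4, 22, 39]
  Merge [-10, 22, 22, 35] + [-6, -4, 22, 39] -> [-10, -6, -4, 22, 22, 22, 35, 39]


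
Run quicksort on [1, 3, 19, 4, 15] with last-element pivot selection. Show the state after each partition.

Partition 1: pivot=15 at index 3 -> [1, 3, 4, 15, 19]
Partition 2: pivot=4 at index 2 -> [1, 3, 4, 15, 19]
Partition 3: pivot=3 at index 1 -> [1, 3, 4, 15, 19]


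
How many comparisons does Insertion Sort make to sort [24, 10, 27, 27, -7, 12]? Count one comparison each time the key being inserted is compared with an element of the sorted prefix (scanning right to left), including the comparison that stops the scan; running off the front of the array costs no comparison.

Insert 10: 24 > 10 (shift), reached front = 1 comparison(s) -> [10, 24, 27, 27, -7, 12]
Insert 27: 24 <= 27 (stop) = 1 comparison(s) -> [10, 24, 27, 27, -7, 12]
Insert 27: 27 <= 27 (stop) = 1 comparison(s) -> [10, 24, 27, 27, -7, 12]
Insert -7: 27 > -7 (shift), 27 > -7 (shift), 24 > -7 (shift), 10 > -7 (shift), reached front = 4 comparison(s) -> [-7, 10, 24, 27, 27, 12]
Insert 12: 27 > 12 (shift), 27 > 12 (shift), 24 > 12 (shift), 10 <= 12 (stop) = 4 comparison(s) -> [-7, 10, 12, 24, 27, 27]
Total comparisons: 1 + 1 + 1 + 4 + 4 = 11


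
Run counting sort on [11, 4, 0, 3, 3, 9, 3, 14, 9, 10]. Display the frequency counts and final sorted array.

Count array: [1, 0, 0, 3, 1, 0, 0, 0, 0, 2, 1, 1, 0, 0, 1]
(count[i] = number of elements equal to i)
Cumulative count: [1, 1, 1, 4, 5, 5, 5, 5, 5, 7, 8, 9, 9, 9, 10]
Sorted: [0, 3, 3, 3, 4, 9, 9, 10, 11, 14]


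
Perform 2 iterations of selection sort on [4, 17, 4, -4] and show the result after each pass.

Pass 1: Select minimum -4 at index 3, swap -> [-4, 17, 4, 4]
Pass 2: Select minimum 4 at index 2, swap -> [-4, 4, 17, 4]


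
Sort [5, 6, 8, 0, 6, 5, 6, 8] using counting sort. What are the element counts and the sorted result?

Count array: [1, 0, 0, 0, 0, 2, 3, 0, 2]
(count[i] = number of elements equal to i)
Cumulative count: [1, 1, 1, 1, 1, 3, 6, 6, 8]
Sorted: [0, 5, 5, 6, 6, 6, 8, 8]


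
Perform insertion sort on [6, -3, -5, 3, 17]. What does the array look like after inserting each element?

First element 6 is already 'sorted'
Insert -3: shifted 1 elements -> [-3, 6, -5, 3, 17]
Insert -5: shifted 2 elements -> [-5, -3, 6, 3, 17]
Insert 3: shifted 1 elements -> [-5, -3, 3, 6, 17]
Insert 17: shifted 0 elements -> [-5, -3, 3, 6, 17]


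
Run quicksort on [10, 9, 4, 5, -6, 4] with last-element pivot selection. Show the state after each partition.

Partition 1: pivot=4 at index 2 -> [4, -6, 4, 5, 9, 10]
Partition 2: pivot=-6 at index 0 -> [-6, 4, 4, 5, 9, 10]
Partition 3: pivot=10 at index 5 -> [-6, 4, 4, 5, 9, 10]
Partition 4: pivot=9 at index 4 -> [-6, 4, 4, 5, 9, 10]


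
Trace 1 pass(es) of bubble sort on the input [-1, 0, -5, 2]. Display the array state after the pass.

After pass 1: [-1, -5, 0, 2] (1 swaps)
Total swaps: 1


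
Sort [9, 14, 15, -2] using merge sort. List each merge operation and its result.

Divide and conquer:
  Merge [9] + [14] -> [9, 14]
  Merge [15] + [-2] -> [-2, 15]
  Merge [9, 14] + [-2, 15] -> [-2, 9, 14, 15]


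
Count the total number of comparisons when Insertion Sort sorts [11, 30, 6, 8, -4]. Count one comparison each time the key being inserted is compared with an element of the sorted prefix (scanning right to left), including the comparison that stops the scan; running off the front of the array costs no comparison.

Insert 30: 11 <= 30 (stop) = 1 comparison(s) -> [11, 30, 6, 8, -4]
Insert 6: 30 > 6 (shift), 11 > 6 (shift), reached front = 2 comparison(s) -> [6, 11, 30, 8, -4]
Insert 8: 30 > 8 (shift), 11 > 8 (shift), 6 <= 8 (stop) = 3 comparison(s) -> [6, 8, 11, 30, -4]
Insert -4: 30 > -4 (shift), 11 > -4 (shift), 8 > -4 (shift), 6 > -4 (shift), reached front = 4 comparison(s) -> [-4, 6, 8, 11, 30]
Total comparisons: 1 + 2 + 3 + 4 = 10


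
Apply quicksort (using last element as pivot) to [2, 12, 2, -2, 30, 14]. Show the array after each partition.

Partition 1: pivot=14 at index 4 -> [2, 12, 2, -2, 14, 30]
Partition 2: pivot=-2 at index 0 -> [-2, 12, 2, 2, 14, 30]
Partition 3: pivot=2 at index 2 -> [-2, 2, 2, 12, 14, 30]


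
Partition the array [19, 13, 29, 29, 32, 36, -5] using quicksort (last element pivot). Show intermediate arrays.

Partition 1: pivot=-5 at index 0 -> [-5, 13, 29, 29, 32, 36, 19]
Partition 2: pivot=19 at index 2 -> [-5, 13, 19, 29, 32, 36, 29]
Partition 3: pivot=29 at index 4 -> [-5, 13, 19, 29, 29, 36, 32]
Partition 4: pivot=32 at index 5 -> [-5, 13, 19, 29, 29, 32, 36]


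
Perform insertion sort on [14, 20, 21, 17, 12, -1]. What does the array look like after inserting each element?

First element 14 is already 'sorted'
Insert 20: shifted 0 elements -> [14, 20, 21, 17, 12, -1]
Insert 21: shifted 0 elements -> [14, 20, 21, 17, 12, -1]
Insert 17: shifted 2 elements -> [14, 17, 20, 21, 12, -1]
Insert 12: shifted 4 elements -> [12, 14, 17, 20, 21, -1]
Insert -1: shifted 5 elements -> [-1, 12, 14, 17, 20, 21]


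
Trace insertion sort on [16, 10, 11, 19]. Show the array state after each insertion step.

First element 16 is already 'sorted'
Insert 10: shifted 1 elements -> [10, 16, 11, 19]
Insert 11: shifted 1 elements -> [10, 11, 16, 19]
Insert 19: shifted 0 elements -> [10, 11, 16, 19]


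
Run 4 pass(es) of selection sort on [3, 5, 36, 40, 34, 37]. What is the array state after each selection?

Pass 1: Select minimum 3 at index 0, swap -> [3, 5, 36, 40, 34, 37]
Pass 2: Select minimum 5 at index 1, swap -> [3, 5, 36, 40, 34, 37]
Pass 3: Select minimum 34 at index 4, swap -> [3, 5, 34, 40, 36, 37]
Pass 4: Select minimum 36 at index 4, swap -> [3, 5, 34, 36, 40, 37]


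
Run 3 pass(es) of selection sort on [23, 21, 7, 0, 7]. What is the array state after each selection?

Pass 1: Select minimum 0 at index 3, swap -> [0, 21, 7, 23, 7]
Pass 2: Select minimum 7 at index 2, swap -> [0, 7, 21, 23, 7]
Pass 3: Select minimum 7 at index 4, swap -> [0, 7, 7, 23, 21]


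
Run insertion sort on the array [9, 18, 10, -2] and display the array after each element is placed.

First element 9 is already 'sorted'
Insert 18: shifted 0 elements -> [9, 18, 10, -2]
Insert 10: shifted 1 elements -> [9, 10, 18, -2]
Insert -2: shifted 3 elements -> [-2, 9, 10, 18]


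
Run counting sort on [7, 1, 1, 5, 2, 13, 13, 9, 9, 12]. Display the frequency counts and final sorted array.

Count array: [0, 2, 1, 0, 0, 1, 0, 1, 0, 2, 0, 0, 1, 2]
(count[i] = number of elements equal to i)
Cumulative count: [0, 2, 3, 3, 3, 4, 4, 5, 5, 7, 7, 7, 8, 10]
Sorted: [1, 1, 2, 5, 7, 9, 9, 12, 13, 13]


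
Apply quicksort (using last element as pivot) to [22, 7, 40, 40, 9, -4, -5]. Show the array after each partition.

Partition 1: pivot=-5 at index 0 -> [-5, 7, 40, 40, 9, -4, 22]
Partition 2: pivot=22 at index 4 -> [-5, 7, 9, -4, 22, 40, 40]
Partition 3: pivot=-4 at index 1 -> [-5, -4, 9, 7, 22, 40, 40]
Partition 4: pivot=7 at index 2 -> [-5, -4, 7, 9, 22, 40, 40]
Partition 5: pivot=40 at index 6 -> [-5, -4, 7, 9, 22, 40, 40]


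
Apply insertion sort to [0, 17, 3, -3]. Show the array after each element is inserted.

First element 0 is already 'sorted'
Insert 17: shifted 0 elements -> [0, 17, 3, -3]
Insert 3: shifted 1 elements -> [0, 3, 17, -3]
Insert -3: shifted 3 elements -> [-3, 0, 3, 17]


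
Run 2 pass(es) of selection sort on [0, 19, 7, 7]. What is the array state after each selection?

Pass 1: Select minimum 0 at index 0, swap -> [0, 19, 7, 7]
Pass 2: Select minimum 7 at index 2, swap -> [0, 7, 19, 7]


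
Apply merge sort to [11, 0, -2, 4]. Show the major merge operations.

Divide and conquer:
  Merge [11] + [0] -> [0, 11]
  Merge [-2] + [4] -> [-2, 4]
  Merge [0, 11] + [-2, 4] -> [-2, 0, 4, 11]


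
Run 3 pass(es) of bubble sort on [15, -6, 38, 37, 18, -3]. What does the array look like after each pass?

After pass 1: [-6, 15, 37, 18, -3, 38] (4 swaps)
After pass 2: [-6, 15, 18, -3, 37, 38] (2 swaps)
After pass 3: [-6, 15, -3, 18, 37, 38] (1 swaps)
Total swaps: 7


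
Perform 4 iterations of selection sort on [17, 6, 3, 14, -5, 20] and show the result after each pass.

Pass 1: Select minimum -5 at index 4, swap -> [-5, 6, 3, 14, 17, 20]
Pass 2: Select minimum 3 at index 2, swap -> [-5, 3, 6, 14, 17, 20]
Pass 3: Select minimum 6 at index 2, swap -> [-5, 3, 6, 14, 17, 20]
Pass 4: Select minimum 14 at index 3, swap -> [-5, 3, 6, 14, 17, 20]


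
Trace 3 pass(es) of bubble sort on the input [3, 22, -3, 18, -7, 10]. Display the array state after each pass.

After pass 1: [3, -3, 18, -7, 10, 22] (4 swaps)
After pass 2: [-3, 3, -7, 10, 18, 22] (3 swaps)
After pass 3: [-3, -7, 3, 10, 18, 22] (1 swaps)
Total swaps: 8


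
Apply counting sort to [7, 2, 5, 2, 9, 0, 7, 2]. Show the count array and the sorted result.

Count array: [1, 0, 3, 0, 0, 1, 0, 2, 0, 1]
(count[i] = number of elements equal to i)
Cumulative count: [1, 1, 4, 4, 4, 5, 5, 7, 7, 8]
Sorted: [0, 2, 2, 2, 5, 7, 7, 9]


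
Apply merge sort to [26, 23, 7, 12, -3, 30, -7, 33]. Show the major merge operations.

Divide and conquer:
  Merge [26] + [23] -> [23, 26]
  Merge [7] + [12] -> [7, 12]
  Merge [23, 26] + [7, 12] -> [7, 12, 23, 26]
  Merge [-3] + [30] -> [-3, 30]
  Merge [-7] + [33] -> [-7, 33]
  Merge [-3, 30] + [-7, 33] -> [-7, -3, 30, 33]
  Merge [7, 12, 23, 26] + [-7, -3, 30, 33] -> [-7, -3, 7, 12, 23, 26, 30, 33]


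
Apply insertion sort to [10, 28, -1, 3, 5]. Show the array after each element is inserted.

First element 10 is already 'sorted'
Insert 28: shifted 0 elements -> [10, 28, -1, 3, 5]
Insert -1: shifted 2 elements -> [-1, 10, 28, 3, 5]
Insert 3: shifted 2 elements -> [-1, 3, 10, 28, 5]
Insert 5: shifted 2 elements -> [-1, 3, 5, 10, 28]


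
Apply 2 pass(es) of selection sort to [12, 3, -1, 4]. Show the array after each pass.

Pass 1: Select minimum -1 at index 2, swap -> [-1, 3, 12, 4]
Pass 2: Select minimum 3 at index 1, swap -> [-1, 3, 12, 4]


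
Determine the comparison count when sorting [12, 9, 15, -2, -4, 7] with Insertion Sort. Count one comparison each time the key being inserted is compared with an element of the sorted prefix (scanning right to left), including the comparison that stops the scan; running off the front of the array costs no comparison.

Insert 9: 12 > 9 (shift), reached front = 1 comparison(s) -> [9, 12, 15, -2, -4, 7]
Insert 15: 12 <= 15 (stop) = 1 comparison(s) -> [9, 12, 15, -2, -4, 7]
Insert -2: 15 > -2 (shift), 12 > -2 (shift), 9 > -2 (shift), reached front = 3 comparison(s) -> [-2, 9, 12, 15, -4, 7]
Insert -4: 15 > -4 (shift), 12 > -4 (shift), 9 > -4 (shift), -2 > -4 (shift), reached front = 4 comparison(s) -> [-4, -2, 9, 12, 15, 7]
Insert 7: 15 > 7 (shift), 12 > 7 (shift), 9 > 7 (shift), -2 <= 7 (stop) = 4 comparison(s) -> [-4, -2, 7, 9, 12, 15]
Total comparisons: 1 + 1 + 3 + 4 + 4 = 13


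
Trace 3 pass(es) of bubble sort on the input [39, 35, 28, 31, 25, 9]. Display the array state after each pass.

After pass 1: [35, 28, 31, 25, 9, 39] (5 swaps)
After pass 2: [28, 31, 25, 9, 35, 39] (4 swaps)
After pass 3: [28, 25, 9, 31, 35, 39] (2 swaps)
Total swaps: 11


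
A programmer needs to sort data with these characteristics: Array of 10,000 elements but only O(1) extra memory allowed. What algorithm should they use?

Best choice: Heapsort
Reason: Heapsort rearranges the array in place using O(1) auxiliary space and still guarantees O(n log n) time; quicksort partitions in place but needs Theta(log n) stack space for recursion (O(n) in the worst case), and mergesort requires O(n) auxiliary space


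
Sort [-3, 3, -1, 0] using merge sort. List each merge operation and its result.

Divide and conquer:
  Merge [-3] + [3] -> [-3, 3]
  Merge [-1] + [0] -> [-1, 0]
  Merge [-3, 3] + [-1, 0] -> [-3, -1, 0, 3]


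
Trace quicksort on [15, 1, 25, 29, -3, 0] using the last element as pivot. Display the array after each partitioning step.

Partition 1: pivot=0 at index 1 -> [-3, 0, 25, 29, 15, 1]
Partition 2: pivot=1 at index 2 -> [-3, 0, 1, 29, 15, 25]
Partition 3: pivot=25 at index 4 -> [-3, 0, 1, 15, 25, 29]


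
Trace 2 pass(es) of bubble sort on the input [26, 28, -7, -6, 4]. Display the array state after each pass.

After pass 1: [26, -7, -6, 4, 28] (3 swaps)
After pass 2: [-7, -6, 4, 26, 28] (3 swaps)
Total swaps: 6


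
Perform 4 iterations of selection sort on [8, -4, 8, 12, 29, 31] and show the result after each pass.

Pass 1: Select minimum -4 at index 1, swap -> [-4, 8, 8, 12, 29, 31]
Pass 2: Select minimum 8 at index 1, swap -> [-4, 8, 8, 12, 29, 31]
Pass 3: Select minimum 8 at index 2, swap -> [-4, 8, 8, 12, 29, 31]
Pass 4: Select minimum 12 at index 3, swap -> [-4, 8, 8, 12, 29, 31]


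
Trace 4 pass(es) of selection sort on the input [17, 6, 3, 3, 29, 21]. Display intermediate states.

Pass 1: Select minimum 3 at index 2, swap -> [3, 6, 17, 3, 29, 21]
Pass 2: Select minimum 3 at index 3, swap -> [3, 3, 17, 6, 29, 21]
Pass 3: Select minimum 6 at index 3, swap -> [3, 3, 6, 17, 29, 21]
Pass 4: Select minimum 17 at index 3, swap -> [3, 3, 6, 17, 29, 21]


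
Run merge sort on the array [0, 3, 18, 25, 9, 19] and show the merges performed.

Divide and conquer:
  Merge [3] + [18] -> [3, 18]
  Merge [0] + [3, 18] -> [0, 3, 18]
  Merge [9] + [19] -> [9, 19]
  Merge [25] + [9, 19] -> [9, 19, 25]
  Merge [0, 3, 18] + [9, 19, 25] -> [0, 3, 9, 18, 19, 25]


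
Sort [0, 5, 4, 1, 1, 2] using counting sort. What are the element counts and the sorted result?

Count array: [1, 2, 1, 0, 1, 1]
(count[i] = number of elements equal to i)
Cumulative count: [1, 3, 4, 4, 5, 6]
Sorted: [0, 1, 1, 2, 4, 5]


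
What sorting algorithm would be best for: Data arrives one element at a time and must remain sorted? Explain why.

Best choice: Insertion sort
Reason: Insertion sort naturally handles online/streaming input by inserting each new element into sorted position


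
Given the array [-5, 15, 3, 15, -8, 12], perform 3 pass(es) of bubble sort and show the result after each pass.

After pass 1: [-5, 3, 15, -8, 12, 15] (3 swaps)
After pass 2: [-5, 3, -8, 12, 15, 15] (2 swaps)
After pass 3: [-5, -8, 3, 12, 15, 15] (1 swaps)
Total swaps: 6


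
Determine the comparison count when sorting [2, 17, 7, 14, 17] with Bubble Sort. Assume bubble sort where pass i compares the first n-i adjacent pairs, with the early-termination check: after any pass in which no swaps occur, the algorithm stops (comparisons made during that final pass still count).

Pass 1: compare adjacent pairs (0,1)..(3,4) = 4 comparison(s), 2 swap(s) -> [2, 7, 14, 17, 17]
Pass 2: compare adjacent pairs (0,1)..(2,3) = 3 comparison(s), 0 swap(s) -> [2, 7, 14, 17, 17]
No swaps in this pass, so bubble sort stops here.
Total comparisons: 4 + 3 = 7


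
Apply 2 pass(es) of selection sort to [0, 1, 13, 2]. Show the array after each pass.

Pass 1: Select minimum 0 at index 0, swap -> [0, 1, 13, 2]
Pass 2: Select minimum 1 at index 1, swap -> [0, 1, 13, 2]


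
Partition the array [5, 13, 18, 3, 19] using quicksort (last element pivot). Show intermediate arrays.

Partition 1: pivot=19 at index 4 -> [5, 13, 18, 3, 19]
Partition 2: pivot=3 at index 0 -> [3, 13, 18, 5, 19]
Partition 3: pivot=5 at index 1 -> [3, 5, 18, 13, 19]
Partition 4: pivot=13 at index 2 -> [3, 5, 13, 18, 19]


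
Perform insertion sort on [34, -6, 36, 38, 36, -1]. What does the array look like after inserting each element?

First element 34 is already 'sorted'
Insert -6: shifted 1 elements -> [-6, 34, 36, 38, 36, -1]
Insert 36: shifted 0 elements -> [-6, 34, 36, 38, 36, -1]
Insert 38: shifted 0 elements -> [-6, 34, 36, 38, 36, -1]
Insert 36: shifted 1 elements -> [-6, 34, 36, 36, 38, -1]
Insert -1: shifted 4 elements -> [-6, -1, 34, 36, 36, 38]


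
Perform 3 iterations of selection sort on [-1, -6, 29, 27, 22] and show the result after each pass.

Pass 1: Select minimum -6 at index 1, swap -> [-6, -1, 29, 27, 22]
Pass 2: Select minimum -1 at index 1, swap -> [-6, -1, 29, 27, 22]
Pass 3: Select minimum 22 at index 4, swap -> [-6, -1, 22, 27, 29]


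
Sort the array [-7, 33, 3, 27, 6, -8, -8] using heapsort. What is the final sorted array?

Build heap: [33, 27, 3, -7, 6, -8, -8]
Extract 33: [27, 6, 3, -7, -8, -8, 33]
Extract 27: [6, -7, 3, -8, -8, 27, 33]
Extract 6: [3, -7, -8, -8, 6, 27, 33]
Extract 3: [-7, -8, -8, 3, 6, 27, 33]
Extract -7: [-8, -8, -7, 3, 6, 27, 33]
Extract -8: [-8, -8, -7, 3, 6, 27, 33]


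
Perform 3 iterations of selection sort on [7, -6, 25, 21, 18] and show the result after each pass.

Pass 1: Select minimum -6 at index 1, swap -> [-6, 7, 25, 21, 18]
Pass 2: Select minimum 7 at index 1, swap -> [-6, 7, 25, 21, 18]
Pass 3: Select minimum 18 at index 4, swap -> [-6, 7, 18, 21, 25]


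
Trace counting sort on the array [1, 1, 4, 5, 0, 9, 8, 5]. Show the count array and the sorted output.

Count array: [1, 2, 0, 0, 1, 2, 0, 0, 1, 1]
(count[i] = number of elements equal to i)
Cumulative count: [1, 3, 3, 3, 4, 6, 6, 6, 7, 8]
Sorted: [0, 1, 1, 4, 5, 5, 8, 9]


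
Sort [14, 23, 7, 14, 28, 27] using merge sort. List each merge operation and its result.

Divide and conquer:
  Merge [23] + [7] -> [7, 23]
  Merge [14] + [7, 23] -> [7, 14, 23]
  Merge [28] + [27] -> [27, 28]
  Merge [14] + [27, 28] -> [14, 27, 28]
  Merge [7, 14, 23] + [14, 27, 28] -> [7, 14, 14, 23, 27, 28]


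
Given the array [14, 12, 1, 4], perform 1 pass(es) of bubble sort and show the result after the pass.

After pass 1: [12, 1, 4, 14] (3 swaps)
Total swaps: 3


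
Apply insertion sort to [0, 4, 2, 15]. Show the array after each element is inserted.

First element 0 is already 'sorted'
Insert 4: shifted 0 elements -> [0, 4, 2, 15]
Insert 2: shifted 1 elements -> [0, 2, 4, 15]
Insert 15: shifted 0 elements -> [0, 2, 4, 15]


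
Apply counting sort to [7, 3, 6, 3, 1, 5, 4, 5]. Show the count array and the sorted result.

Count array: [0, 1, 0, 2, 1, 2, 1, 1]
(count[i] = number of elements equal to i)
Cumulative count: [0, 1, 1, 3, 4, 6, 7, 8]
Sorted: [1, 3, 3, 4, 5, 5, 6, 7]


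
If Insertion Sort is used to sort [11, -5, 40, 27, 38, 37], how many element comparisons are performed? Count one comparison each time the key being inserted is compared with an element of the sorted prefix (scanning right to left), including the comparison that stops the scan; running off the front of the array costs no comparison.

Insert -5: 11 > -5 (shift), reached front = 1 comparison(s) -> [-5, 11, 40, 27, 38, 37]
Insert 40: 11 <= 40 (stop) = 1 comparison(s) -> [-5, 11, 40, 27, 38, 37]
Insert 27: 40 > 27 (shift), 11 <= 27 (stop) = 2 comparison(s) -> [-5, 11, 27, 40, 38, 37]
Insert 38: 40 > 38 (shift), 27 <= 38 (stop) = 2 comparison(s) -> [-5, 11, 27, 38, 40, 37]
Insert 37: 40 > 37 (shift), 38 > 37 (shift), 27 <= 37 (stop) = 3 comparison(s) -> [-5, 11, 27, 37, 38, 40]
Total comparisons: 1 + 1 + 2 + 2 + 3 = 9


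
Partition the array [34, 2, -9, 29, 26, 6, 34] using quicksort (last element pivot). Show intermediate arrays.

Partition 1: pivot=34 at index 6 -> [34, 2, -9, 29, 26, 6, 34]
Partition 2: pivot=6 at index 2 -> [2, -9, 6, 29, 26, 34, 34]
Partition 3: pivot=-9 at index 0 -> [-9, 2, 6, 29, 26, 34, 34]
Partition 4: pivot=34 at index 5 -> [-9, 2, 6, 29, 26, 34, 34]
Partition 5: pivot=26 at index 3 -> [-9, 2, 6, 26, 29, 34, 34]


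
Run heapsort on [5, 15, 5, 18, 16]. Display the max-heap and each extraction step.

Build heap: [18, 16, 5, 15, 5]
Extract 18: [16, 15, 5, 5, 18]
Extract 16: [15, 5, 5, 16, 18]
Extract 15: [5, 5, 15, 16, 18]
Extract 5: [5, 5, 15, 16, 18]


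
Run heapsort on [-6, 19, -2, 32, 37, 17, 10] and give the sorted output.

Build heap: [37, 32, 17, -6, 19, -2, 10]
Extract 37: [32, 19, 17, -6, 10, -2, 37]
Extract 32: [19, 10, 17, -6, -2, 32, 37]
Extract 19: [17, 10, -2, -6, 19, 32, 37]
Extract 17: [10, -6, -2, 17, 19, 32, 37]
Extract 10: [-2, -6, 10, 17, 19, 32, 37]
Extract -2: [-6, -2, 10, 17, 19, 32, 37]


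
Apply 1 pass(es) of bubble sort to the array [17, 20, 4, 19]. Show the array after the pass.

After pass 1: [17, 4, 19, 20] (2 swaps)
Total swaps: 2


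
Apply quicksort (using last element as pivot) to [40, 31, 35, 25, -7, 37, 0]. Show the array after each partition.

Partition 1: pivot=0 at index 1 -> [-7, 0, 35, 25, 40, 37, 31]
Partition 2: pivot=31 at index 3 -> [-7, 0, 25, 31, 40, 37, 35]
Partition 3: pivot=35 at index 4 -> [-7, 0, 25, 31, 35, 37, 40]
Partition 4: pivot=40 at index 6 -> [-7, 0, 25, 31, 35, 37, 40]


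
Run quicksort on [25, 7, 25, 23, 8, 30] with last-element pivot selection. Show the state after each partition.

Partition 1: pivot=30 at index 5 -> [25, 7, 25, 23, 8, 30]
Partition 2: pivot=8 at index 1 -> [7, 8, 25, 23, 25, 30]
Partition 3: pivot=25 at index 4 -> [7, 8, 25, 23, 25, 30]
Partition 4: pivot=23 at index 2 -> [7, 8, 23, 25, 25, 30]


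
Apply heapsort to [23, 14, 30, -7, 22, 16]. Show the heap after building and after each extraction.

Build heap: [30, 22, 23, -7, 14, 16]
Extract 30: [23, 22, 16, -7, 14, 30]
Extract 23: [22, 14, 16, -7, 23, 30]
Extract 22: [16, 14, -7, 22, 23, 30]
Extract 16: [14, -7, 16, 22, 23, 30]
Extract 14: [-7, 14, 16, 22, 23, 30]


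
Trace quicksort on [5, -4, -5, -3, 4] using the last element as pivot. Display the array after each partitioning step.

Partition 1: pivot=4 at index 3 -> [-4, -5, -3, 4, 5]
Partition 2: pivot=-3 at index 2 -> [-4, -5, -3, 4, 5]
Partition 3: pivot=-5 at index 0 -> [-5, -4, -3, 4, 5]


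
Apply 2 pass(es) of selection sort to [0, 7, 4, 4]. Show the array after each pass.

Pass 1: Select minimum 0 at index 0, swap -> [0, 7, 4, 4]
Pass 2: Select minimum 4 at index 2, swap -> [0, 4, 7, 4]


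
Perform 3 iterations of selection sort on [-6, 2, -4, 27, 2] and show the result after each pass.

Pass 1: Select minimum -6 at index 0, swap -> [-6, 2, -4, 27, 2]
Pass 2: Select minimum -4 at index 2, swap -> [-6, -4, 2, 27, 2]
Pass 3: Select minimum 2 at index 2, swap -> [-6, -4, 2, 27, 2]


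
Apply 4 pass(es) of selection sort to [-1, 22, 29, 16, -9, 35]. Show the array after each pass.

Pass 1: Select minimum -9 at index 4, swap -> [-9, 22, 29, 16, -1, 35]
Pass 2: Select minimum -1 at index 4, swap -> [-9, -1, 29, 16, 22, 35]
Pass 3: Select minimum 16 at index 3, swap -> [-9, -1, 16, 29, 22, 35]
Pass 4: Select minimum 22 at index 4, swap -> [-9, -1, 16, 22, 29, 35]


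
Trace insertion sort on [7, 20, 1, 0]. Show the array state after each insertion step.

First element 7 is already 'sorted'
Insert 20: shifted 0 elements -> [7, 20, 1, 0]
Insert 1: shifted 2 elements -> [1, 7, 20, 0]
Insert 0: shifted 3 elements -> [0, 1, 7, 20]


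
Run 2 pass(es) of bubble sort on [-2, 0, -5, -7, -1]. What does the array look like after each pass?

After pass 1: [-2, -5, -7, -1, 0] (3 swaps)
After pass 2: [-5, -7, -2, -1, 0] (2 swaps)
Total swaps: 5


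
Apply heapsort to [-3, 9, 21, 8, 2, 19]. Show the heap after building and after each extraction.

Build heap: [21, 9, 19, 8, 2, -3]
Extract 21: [19, 9, -3, 8, 2, 21]
Extract 19: [9, 8, -3, 2, 19, 21]
Extract 9: [8, 2, -3, 9, 19, 21]
Extract 8: [2, -3, 8, 9, 19, 21]
Extract 2: [-3, 2, 8, 9, 19, 21]


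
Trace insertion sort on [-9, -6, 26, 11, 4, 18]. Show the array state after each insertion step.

First element -9 is already 'sorted'
Insert -6: shifted 0 elements -> [-9, -6, 26, 11, 4, 18]
Insert 26: shifted 0 elements -> [-9, -6, 26, 11, 4, 18]
Insert 11: shifted 1 elements -> [-9, -6, 11, 26, 4, 18]
Insert 4: shifted 2 elements -> [-9, -6, 4, 11, 26, 18]
Insert 18: shifted 1 elements -> [-9, -6, 4, 11, 18, 26]


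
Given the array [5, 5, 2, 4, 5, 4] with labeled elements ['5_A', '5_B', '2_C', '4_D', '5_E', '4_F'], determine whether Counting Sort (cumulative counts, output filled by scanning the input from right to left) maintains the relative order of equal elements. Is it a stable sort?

Trace Counting Sort on the labeled array (the key is the number; the letter only tracks identity):
  Counts for values 0..5: [0, 0, 1, 0, 2, 3]
  Cumulative counts: [0, 0, 1, 1, 3, 6]
  Scan right to left: place 4_F at output index 2
  Scan right to left: place 5_E at output index 5
  Scan right to left: place 4_D at output index 1
  Scan right to left: place 2_C at output index 0
  Scan right to left: place 5_B at output index 4
  Scan right to left: place 5_A at output index 3
  Output: [2_C, 4_D, 4_F, 5_A, 5_B, 5_E]
Equal keys:
  value 4: originally 4_D, 4_F; after sorting 4_D, 4_F -> order preserved
  value 5: originally 5_A, 5_B, 5_E; after sorting 5_A, 5_B, 5_E -> order preserved
All equal keys kept their original relative order. Counting Sort is stable: scanning the input right to left with decreasing cumulative counts places later duplicates at later output positions.
Answer: Stable


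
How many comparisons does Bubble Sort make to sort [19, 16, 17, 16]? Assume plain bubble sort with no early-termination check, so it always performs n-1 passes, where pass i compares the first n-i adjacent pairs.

Pass 1: compare adjacent pairs (0,1)..(2,3) = 3 comparison(s), 3 swap(s) -> [16, 17, 16, 19]
Pass 2: compare adjacent pairs (0,1)..(1,2) = 2 comparison(s), 1 swap(s) -> [16, 16, 17, 19]
Pass 3: compare adjacent pairs (0,1)..(0,1) = 1 comparison(s), 0 swap(s) -> [16, 16, 17, 19]
Total comparisons: 3 + 2 + 1 = 6


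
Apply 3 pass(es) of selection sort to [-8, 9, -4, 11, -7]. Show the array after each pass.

Pass 1: Select minimum -8 at index 0, swap -> [-8, 9, -4, 11, -7]
Pass 2: Select minimum -7 at index 4, swap -> [-8, -7, -4, 11, 9]
Pass 3: Select minimum -4 at index 2, swap -> [-8, -7, -4, 11, 9]


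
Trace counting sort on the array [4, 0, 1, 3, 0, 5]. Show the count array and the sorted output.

Count array: [2, 1, 0, 1, 1, 1]
(count[i] = number of elements equal to i)
Cumulative count: [2, 3, 3, 4, 5, 6]
Sorted: [0, 0, 1, 3, 4, 5]


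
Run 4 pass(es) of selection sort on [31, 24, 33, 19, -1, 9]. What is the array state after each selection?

Pass 1: Select minimum -1 at index 4, swap -> [-1, 24, 33, 19, 31, 9]
Pass 2: Select minimum 9 at index 5, swap -> [-1, 9, 33, 19, 31, 24]
Pass 3: Select minimum 19 at index 3, swap -> [-1, 9, 19, 33, 31, 24]
Pass 4: Select minimum 24 at index 5, swap -> [-1, 9, 19, 24, 31, 33]


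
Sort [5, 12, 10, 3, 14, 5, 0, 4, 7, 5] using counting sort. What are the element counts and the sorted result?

Count array: [1, 0, 0, 1, 1, 3, 0, 1, 0, 0, 1, 0, 1, 0, 1]
(count[i] = number of elements equal to i)
Cumulative count: [1, 1, 1, 2, 3, 6, 6, 7, 7, 7, 8, 8, 9, 9, 10]
Sorted: [0, 3, 4, 5, 5, 5, 7, 10, 12, 14]


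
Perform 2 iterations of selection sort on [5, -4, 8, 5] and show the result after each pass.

Pass 1: Select minimum -4 at index 1, swap -> [-4, 5, 8, 5]
Pass 2: Select minimum 5 at index 1, swap -> [-4, 5, 8, 5]


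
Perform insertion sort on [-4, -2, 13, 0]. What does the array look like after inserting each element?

First element -4 is already 'sorted'
Insert -2: shifted 0 elements -> [-4, -2, 13, 0]
Insert 13: shifted 0 elements -> [-4, -2, 13, 0]
Insert 0: shifted 1 elements -> [-4, -2, 0, 13]


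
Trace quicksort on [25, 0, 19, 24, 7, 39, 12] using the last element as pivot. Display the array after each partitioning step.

Partition 1: pivot=12 at index 2 -> [0, 7, 12, 24, 25, 39, 19]
Partition 2: pivot=7 at index 1 -> [0, 7, 12, 24, 25, 39, 19]
Partition 3: pivot=19 at index 3 -> [0, 7, 12, 19, 25, 39, 24]
Partition 4: pivot=24 at index 4 -> [0, 7, 12, 19, 24, 39, 25]
Partition 5: pivot=25 at index 5 -> [0, 7, 12, 19, 24, 25, 39]


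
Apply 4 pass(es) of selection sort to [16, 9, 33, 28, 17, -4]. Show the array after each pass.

Pass 1: Select minimum -4 at index 5, swap -> [-4, 9, 33, 28, 17, 16]
Pass 2: Select minimum 9 at index 1, swap -> [-4, 9, 33, 28, 17, 16]
Pass 3: Select minimum 16 at index 5, swap -> [-4, 9, 16, 28, 17, 33]
Pass 4: Select minimum 17 at index 4, swap -> [-4, 9, 16, 17, 28, 33]


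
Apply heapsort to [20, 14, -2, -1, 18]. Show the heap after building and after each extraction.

Build heap: [20, 18, -2, -1, 14]
Extract 20: [18, 14, -2, -1, 20]
Extract 18: [14, -1, -2, 18, 20]
Extract 14: [-1, -2, 14, 18, 20]
Extract -1: [-2, -1, 14, 18, 20]


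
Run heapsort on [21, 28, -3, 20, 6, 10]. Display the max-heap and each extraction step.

Build heap: [28, 21, 10, 20, 6, -3]
Extract 28: [21, 20, 10, -3, 6, 28]
Extract 21: [20, 6, 10, -3, 21, 28]
Extract 20: [10, 6, -3, 20, 21, 28]
Extract 10: [6, -3, 10, 20, 21, 28]
Extract 6: [-3, 6, 10, 20, 21, 28]


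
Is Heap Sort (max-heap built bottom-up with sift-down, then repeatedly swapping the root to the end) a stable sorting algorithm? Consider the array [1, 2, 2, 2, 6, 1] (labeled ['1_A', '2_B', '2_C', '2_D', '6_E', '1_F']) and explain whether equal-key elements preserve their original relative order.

Trace Heap Sort on the labeled array (the key is the number; the letter only tracks identity):
  Build max-heap: [6_E, 2_D, 2_C, 1_A, 2_B, 1_F]
  Swap root 6_E to index 5, re-heapify first 5 -> [2_D, 2_B, 2_C, 1_A, 1_F, 6_E]
  Swap root 2_D to index 4, re-heapify first 4 -> [2_B, 1_F, 2_C, 1_A, 2_D, 6_E]
  Swap root 2_B to index 3, re-heapify first 3 -> [2_C, 1_F, 1_A, 2_B, 2_D, 6_E]
  Swap root 2_C to index 2, re-heapify first 2 -> [1_A, 1_F, 2_C, 2_B, 2_D, 6_E]
  Swap root 1_A to index 1, re-heapify first 1 -> [1_F, 1_A, 2_C, 2_B, 2_D, 6_E]
Final order: [1_F, 1_A, 2_C, 2_B, 2_D, 6_E]
Equal keys:
  value 1: originally 1_A, 1_F; after sorting 1_F, 1_A -> order changed
  value 2: originally 2_B, 2_C, 2_D; after sorting 2_C, 2_B, 2_D -> order changed
Equal keys were reordered, so Heap Sort is not stable: heap construction and root-to-end swaps move elements without regard to the original order of equal keys. (One such input is enough; an unstable sort may happen to preserve order on other inputs, but it gives no guarantee.)
Answer: Not stable


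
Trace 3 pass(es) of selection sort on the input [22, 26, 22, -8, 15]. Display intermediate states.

Pass 1: Select minimum -8 at index 3, swap -> [-8, 26, 22, 22, 15]
Pass 2: Select minimum 15 at index 4, swap -> [-8, 15, 22, 22, 26]
Pass 3: Select minimum 22 at index 2, swap -> [-8, 15, 22, 22, 26]


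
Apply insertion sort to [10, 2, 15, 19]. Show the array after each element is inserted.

First element 10 is already 'sorted'
Insert 2: shifted 1 elements -> [2, 10, 15, 19]
Insert 15: shifted 0 elements -> [2, 10, 15, 19]
Insert 19: shifted 0 elements -> [2, 10, 15, 19]


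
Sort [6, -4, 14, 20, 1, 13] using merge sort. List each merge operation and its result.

Divide and conquer:
  Merge [-4] + [14] -> [-4, 14]
  Merge [6] + [-4, 14] -> [-4, 6, 14]
  Merge [1] + [13] -> [1, 13]
  Merge [20] + [1, 13] -> [1, 13, 20]
  Merge [-4, 6, 14] + [1, 13, 20] -> [-4, 1, 6, 13, 14, 20]


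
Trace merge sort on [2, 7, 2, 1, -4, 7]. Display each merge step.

Divide and conquer:
  Merge [7] + [2] -> [2, 7]
  Merge [2] + [2, 7] -> [2, 2, 7]
  Merge [-4] + [7] -> [-4, 7]
  Merge [1] + [-4, 7] -> [-4, 1, 7]
  Merge [2, 2, 7] + [-4, 1, 7] -> [-4, 1, 2, 2, 7, 7]


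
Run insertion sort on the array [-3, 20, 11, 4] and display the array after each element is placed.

First element -3 is already 'sorted'
Insert 20: shifted 0 elements -> [-3, 20, 11, 4]
Insert 11: shifted 1 elements -> [-3, 11, 20, 4]
Insert 4: shifted 2 elements -> [-3, 4, 11, 20]


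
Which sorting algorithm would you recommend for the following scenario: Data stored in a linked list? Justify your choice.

Best choice: Merge sort
Reason: Merge sort doesn't require random access; can be done in O(1) extra space for linked lists


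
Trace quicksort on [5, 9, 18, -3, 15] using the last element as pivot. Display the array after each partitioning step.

Partition 1: pivot=15 at index 3 -> [5, 9, -3, 15, 18]
Partition 2: pivot=-3 at index 0 -> [-3, 9, 5, 15, 18]
Partition 3: pivot=5 at index 1 -> [-3, 5, 9, 15, 18]


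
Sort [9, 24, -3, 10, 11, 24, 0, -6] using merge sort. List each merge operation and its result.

Divide and conquer:
  Merge [9] + [24] -> [9, 24]
  Merge [-3] + [10] -> [-3, 10]
  Merge [9, 24] + [-3, 10] -> [-3, 9, 10, 24]
  Merge [11] + [24] -> [11, 24]
  Merge [0] + [-6] -> [-6, 0]
  Merge [11, 24] + [-6, 0] -> [-6, 0, 11, 24]
  Merge [-3, 9, 10, 24] + [-6, 0, 11, 24] -> [-6, -3, 0, 9, 10, 11, 24, 24]


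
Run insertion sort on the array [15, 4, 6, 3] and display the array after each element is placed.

First element 15 is already 'sorted'
Insert 4: shifted 1 elements -> [4, 15, 6, 3]
Insert 6: shifted 1 elements -> [4, 6, 15, 3]
Insert 3: shifted 3 elements -> [3, 4, 6, 15]


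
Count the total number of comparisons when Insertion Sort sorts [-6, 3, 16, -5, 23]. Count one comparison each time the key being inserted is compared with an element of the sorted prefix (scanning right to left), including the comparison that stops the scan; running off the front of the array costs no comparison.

Insert 3: -6 <= 3 (stop) = 1 comparison(s) -> [-6, 3, 16, -5, 23]
Insert 16: 3 <= 16 (stop) = 1 comparison(s) -> [-6, 3, 16, -5, 23]
Insert -5: 16 > -5 (shift), 3 > -5 (shift), -6 <= -5 (stop) = 3 comparison(s) -> [-6, -5, 3, 16, 23]
Insert 23: 16 <= 23 (stop) = 1 comparison(s) -> [-6, -5, 3, 16, 23]
Total comparisons: 1 + 1 + 3 + 1 = 6


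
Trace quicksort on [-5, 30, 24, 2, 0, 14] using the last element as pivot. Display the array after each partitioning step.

Partition 1: pivot=14 at index 3 -> [-5, 2, 0, 14, 24, 30]
Partition 2: pivot=0 at index 1 -> [-5, 0, 2, 14, 24, 30]
Partition 3: pivot=30 at index 5 -> [-5, 0, 2, 14, 24, 30]


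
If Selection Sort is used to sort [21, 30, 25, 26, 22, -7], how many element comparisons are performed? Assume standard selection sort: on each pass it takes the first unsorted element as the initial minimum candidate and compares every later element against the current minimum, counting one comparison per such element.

Pass 1: scan indices 1..5 for the minimum = 5 comparison(s); min is -7, place at index 0 -> [-7, 30, 25, 26, 22, 21]
Pass 2: scan indices 2..5 for the minimum = 4 comparison(s); min is 21, place at index 1 -> [-7, 21, 25, 26, 22, 30]
Pass 3: scan indices 3..5 for the minimum = 3 comparison(s); min is 22, place at index 2 -> [-7, 21, 22, 26, 25, 30]
Pass 4: scan indices 4..5 for the minimum = 2 comparison(s); min is 25, place at index 3 -> [-7, 21, 22, 25, 26, 30]
Pass 5: scan indices 5..5 for the minimum = 1 comparison(s); min is 26, place at index 4 -> [-7, 21, 22, 25, 26, 30]
Selection sort always scans the whole unsorted suffix, so the count is (n-1) + (n-2) + ... + 1 = n(n-1)/2 = 6*5/2 = 15 regardless of the input order.
Total comparisons: 5 + 4 + 3 + 2 + 1 = 15


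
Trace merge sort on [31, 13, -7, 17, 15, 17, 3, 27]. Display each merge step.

Divide and conquer:
  Merge [31] + [13] -> [13, 31]
  Merge [-7] + [17] -> [-7, 17]
  Merge [13, 31] + [-7, 17] -> [-7, 13, 17, 31]
  Merge [15] + [17] -> [15, 17]
  Merge [3] + [27] -> [3, 27]
  Merge [15, 17] + [3, 27] -> [3, 15, 17, 27]
  Merge [-7, 13, 17, 31] + [3, 15, 17, 27] -> [-7, 3, 13, 15, 17, 17, 27, 31]


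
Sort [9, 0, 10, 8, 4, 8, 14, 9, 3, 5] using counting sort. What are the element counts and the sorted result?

Count array: [1, 0, 0, 1, 1, 1, 0, 0, 2, 2, 1, 0, 0, 0, 1]
(count[i] = number of elements equal to i)
Cumulative count: [1, 1, 1, 2, 3, 4, 4, 4, 6, 8, 9, 9, 9, 9, 10]
Sorted: [0, 3, 4, 5, 8, 8, 9, 9, 10, 14]
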